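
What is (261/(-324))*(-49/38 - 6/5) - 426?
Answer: -2900123/6840 ≈ -423.99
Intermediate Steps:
(261/(-324))*(-49/38 - 6/5) - 426 = (261*(-1/324))*(-49*1/38 - 6*⅕) - 426 = -29*(-49/38 - 6/5)/36 - 426 = -29/36*(-473/190) - 426 = 13717/6840 - 426 = -2900123/6840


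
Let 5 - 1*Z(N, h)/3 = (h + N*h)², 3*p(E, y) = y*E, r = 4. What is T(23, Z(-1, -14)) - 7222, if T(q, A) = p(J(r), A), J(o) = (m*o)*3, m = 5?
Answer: -6922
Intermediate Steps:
J(o) = 15*o (J(o) = (5*o)*3 = 15*o)
p(E, y) = E*y/3 (p(E, y) = (y*E)/3 = (E*y)/3 = E*y/3)
Z(N, h) = 15 - 3*(h + N*h)²
T(q, A) = 20*A (T(q, A) = (15*4)*A/3 = (⅓)*60*A = 20*A)
T(23, Z(-1, -14)) - 7222 = 20*(15 - 3*(-14)²*(1 - 1)²) - 7222 = 20*(15 - 3*196*0²) - 7222 = 20*(15 - 3*196*0) - 7222 = 20*(15 + 0) - 7222 = 20*15 - 7222 = 300 - 7222 = -6922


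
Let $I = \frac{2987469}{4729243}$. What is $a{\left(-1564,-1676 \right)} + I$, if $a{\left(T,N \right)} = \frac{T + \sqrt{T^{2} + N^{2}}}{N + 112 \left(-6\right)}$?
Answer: $\frac{3602778316}{2776065641} - \frac{\sqrt{328442}}{587} \approx 0.32148$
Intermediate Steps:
$I = \frac{2987469}{4729243}$ ($I = 2987469 \cdot \frac{1}{4729243} = \frac{2987469}{4729243} \approx 0.6317$)
$a{\left(T,N \right)} = \frac{T + \sqrt{N^{2} + T^{2}}}{-672 + N}$ ($a{\left(T,N \right)} = \frac{T + \sqrt{N^{2} + T^{2}}}{N - 672} = \frac{T + \sqrt{N^{2} + T^{2}}}{-672 + N}$)
$a{\left(-1564,-1676 \right)} + I = \frac{-1564 + \sqrt{\left(-1676\right)^{2} + \left(-1564\right)^{2}}}{-672 - 1676} + \frac{2987469}{4729243} = \frac{-1564 + \sqrt{2808976 + 2446096}}{-2348} + \frac{2987469}{4729243} = - \frac{-1564 + \sqrt{5255072}}{2348} + \frac{2987469}{4729243} = - \frac{-1564 + 4 \sqrt{328442}}{2348} + \frac{2987469}{4729243} = \left(\frac{391}{587} - \frac{\sqrt{328442}}{587}\right) + \frac{2987469}{4729243} = \frac{3602778316}{2776065641} - \frac{\sqrt{328442}}{587}$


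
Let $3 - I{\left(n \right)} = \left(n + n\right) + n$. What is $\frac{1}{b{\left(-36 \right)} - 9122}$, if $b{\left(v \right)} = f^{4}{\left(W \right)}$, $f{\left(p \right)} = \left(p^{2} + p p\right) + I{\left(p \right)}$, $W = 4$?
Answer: $\frac{1}{270719} \approx 3.6939 \cdot 10^{-6}$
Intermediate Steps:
$I{\left(n \right)} = 3 - 3 n$ ($I{\left(n \right)} = 3 - \left(\left(n + n\right) + n\right) = 3 - \left(2 n + n\right) = 3 - 3 n$)
$f{\left(p \right)} = 3 - 3 p + 2 p^{2}$ ($f{\left(p \right)} = \left(p^{2} + p p\right) - \left(-3 + 3 p\right) = \left(p^{2} + p^{2}\right) - \left(-3 + 3 p\right) = 2 p^{2} - \left(-3 + 3 p\right) = 3 - 3 p + 2 p^{2}$)
$b{\left(v \right)} = 279841$ ($b{\left(v \right)} = \left(3 - 12 + 2 \cdot 4^{2}\right)^{4} = \left(3 - 12 + 2 \cdot 16\right)^{4} = \left(3 - 12 + 32\right)^{4} = 23^{4} = 279841$)
$\frac{1}{b{\left(-36 \right)} - 9122} = \frac{1}{279841 - 9122} = \frac{1}{270719}$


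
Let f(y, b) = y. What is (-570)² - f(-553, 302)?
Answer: 325453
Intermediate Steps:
(-570)² - f(-553, 302) = (-570)² - 1*(-553) = 324900 + 553 = 325453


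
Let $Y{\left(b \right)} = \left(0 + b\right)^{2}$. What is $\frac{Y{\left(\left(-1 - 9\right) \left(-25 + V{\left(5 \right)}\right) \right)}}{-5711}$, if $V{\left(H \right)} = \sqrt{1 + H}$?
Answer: $- \frac{63100}{5711} + \frac{5000 \sqrt{6}}{5711} \approx -8.9043$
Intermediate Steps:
$Y{\left(b \right)} = b^{2}$
$\frac{Y{\left(\left(-1 - 9\right) \left(-25 + V{\left(5 \right)}\right) \right)}}{-5711} = \frac{\left(\left(-1 - 9\right) \left(-25 + \sqrt{1 + 5}\right)\right)^{2}}{-5711} = \left(- 10 \left(-25 + \sqrt{6}\right)\right)^{2} \left(- \frac{1}{5711}\right) = \left(250 - 10 \sqrt{6}\right)^{2} \left(- \frac{1}{5711}\right) = - \frac{\left(250 - 10 \sqrt{6}\right)^{2}}{5711}$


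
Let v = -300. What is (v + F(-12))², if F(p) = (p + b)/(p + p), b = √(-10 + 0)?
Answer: (7188 + I*√10)²/576 ≈ 89700.0 + 78.925*I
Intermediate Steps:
b = I*√10 (b = √(-10) = I*√10 ≈ 3.1623*I)
F(p) = (p + I*√10)/(2*p) (F(p) = (p + I*√10)/(p + p) = (p + I*√10)/((2*p)) = (p + I*√10)*(1/(2*p)) = (p + I*√10)/(2*p))
(v + F(-12))² = (-300 + (½)*(-12 + I*√10)/(-12))² = (-300 + (½)*(-1/12)*(-12 + I*√10))² = (-300 + (½ - I*√10/24))² = (-599/2 - I*√10/24)²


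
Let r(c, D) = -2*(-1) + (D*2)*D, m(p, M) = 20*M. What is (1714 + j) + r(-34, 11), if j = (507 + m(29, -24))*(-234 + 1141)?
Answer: 26447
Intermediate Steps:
j = 24489 (j = (507 + 20*(-24))*(-234 + 1141) = (507 - 480)*907 = 27*907 = 24489)
r(c, D) = 2 + 2*D**2 (r(c, D) = 2 + (2*D)*D = 2 + 2*D**2)
(1714 + j) + r(-34, 11) = (1714 + 24489) + (2 + 2*11**2) = 26203 + (2 + 2*121) = 26203 + (2 + 242) = 26203 + 244 = 26447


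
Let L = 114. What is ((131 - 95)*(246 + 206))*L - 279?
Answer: 1854729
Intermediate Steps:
((131 - 95)*(246 + 206))*L - 279 = ((131 - 95)*(246 + 206))*114 - 279 = (36*452)*114 - 279 = 16272*114 - 279 = 1855008 - 279 = 1854729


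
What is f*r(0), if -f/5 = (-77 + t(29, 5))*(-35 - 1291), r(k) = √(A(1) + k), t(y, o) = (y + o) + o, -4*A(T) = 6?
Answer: -125970*I*√6 ≈ -3.0856e+5*I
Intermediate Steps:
A(T) = -3/2 (A(T) = -¼*6 = -3/2)
t(y, o) = y + 2*o (t(y, o) = (o + y) + o = y + 2*o)
r(k) = √(-3/2 + k)
f = -251940 (f = -5*(-77 + (29 + 2*5))*(-35 - 1291) = -5*(-77 + (29 + 10))*(-1326) = -5*(-77 + 39)*(-1326) = -(-190)*(-1326) = -5*50388 = -251940)
f*r(0) = -125970*√(-6 + 4*0) = -125970*√(-6 + 0) = -125970*√(-6) = -125970*I*√6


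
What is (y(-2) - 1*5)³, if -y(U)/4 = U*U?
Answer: -9261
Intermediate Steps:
y(U) = -4*U² (y(U) = -4*U*U = -4*U²)
(y(-2) - 1*5)³ = (-4*(-2)² - 1*5)³ = (-4*4 - 5)³ = (-16 - 5)³ = (-21)³ = -9261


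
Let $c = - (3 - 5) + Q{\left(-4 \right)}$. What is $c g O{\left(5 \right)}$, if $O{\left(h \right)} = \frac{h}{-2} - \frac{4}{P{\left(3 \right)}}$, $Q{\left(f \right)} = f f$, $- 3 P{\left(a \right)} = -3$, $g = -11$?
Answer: $1287$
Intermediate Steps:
$P{\left(a \right)} = 1$ ($P{\left(a \right)} = \left(- \frac{1}{3}\right) \left(-3\right) = 1$)
$Q{\left(f \right)} = f^{2}$
$O{\left(h \right)} = -4 - \frac{h}{2}$ ($O{\left(h \right)} = \frac{h}{-2} - \frac{4}{1} = h \left(- \frac{1}{2}\right) - 4 = - \frac{h}{2} - 4 = -4 - \frac{h}{2}$)
$c = 18$ ($c = - (3 - 5) + \left(-4\right)^{2} = \left(-1\right) \left(-2\right) + 16 = 2 + 16 = 18$)
$c g O{\left(5 \right)} = 18 \left(-11\right) \left(-4 - \frac{5}{2}\right) = - 198 \left(-4 - \frac{5}{2}\right) = \left(-198\right) \left(- \frac{13}{2}\right) = 1287$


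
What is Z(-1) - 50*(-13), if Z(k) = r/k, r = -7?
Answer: 657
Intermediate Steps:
Z(k) = -7/k
Z(-1) - 50*(-13) = -7/(-1) - 50*(-13) = -7*(-1) + 650 = 7 + 650 = 657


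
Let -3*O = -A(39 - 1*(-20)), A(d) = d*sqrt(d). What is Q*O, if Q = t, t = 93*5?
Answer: 9145*sqrt(59) ≈ 70244.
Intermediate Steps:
A(d) = d**(3/2)
t = 465
O = 59*sqrt(59)/3 (O = -(-1)*(39 - 1*(-20))**(3/2)/3 = -(-1)*(39 + 20)**(3/2)/3 = -(-1)*59**(3/2)/3 = -(-1)*59*sqrt(59)/3 = -(-59)*sqrt(59)/3 = 59*sqrt(59)/3 ≈ 151.06)
Q = 465
Q*O = 465*(59*sqrt(59)/3) = 9145*sqrt(59)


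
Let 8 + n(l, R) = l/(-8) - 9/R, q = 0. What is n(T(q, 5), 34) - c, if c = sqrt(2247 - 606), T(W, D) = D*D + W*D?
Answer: -1549/136 - sqrt(1641) ≈ -51.899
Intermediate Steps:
T(W, D) = D**2 + D*W
n(l, R) = -8 - 9/R - l/8 (n(l, R) = -8 + (l/(-8) - 9/R) = -8 + (l*(-1/8) - 9/R) = -8 + (-l/8 - 9/R) = -8 + (-9/R - l/8) = -8 - 9/R - l/8)
c = sqrt(1641) ≈ 40.509
n(T(q, 5), 34) - c = (-8 - 9/34 - 5*(5 + 0)/8) - sqrt(1641) = (-8 - 9*1/34 - 5*5/8) - sqrt(1641) = (-8 - 9/34 - 1/8*25) - sqrt(1641) = (-8 - 9/34 - 25/8) - sqrt(1641) = -1549/136 - sqrt(1641)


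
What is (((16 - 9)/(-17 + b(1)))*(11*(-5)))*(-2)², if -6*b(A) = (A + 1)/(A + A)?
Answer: 9240/103 ≈ 89.709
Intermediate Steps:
b(A) = -(1 + A)/(12*A) (b(A) = -(A + 1)/(6*(A + A)) = -(1 + A)/(6*(2*A)) = -(1 + A)*1/(2*A)/6 = -(1 + A)/(12*A))
(((16 - 9)/(-17 + b(1)))*(11*(-5)))*(-2)² = (((16 - 9)/(-17 + (1/12)*(-1 - 1*1)/1))*(11*(-5)))*(-2)² = ((7/(-17 + (1/12)*1*(-1 - 1)))*(-55))*4 = ((7/(-17 + (1/12)*1*(-2)))*(-55))*4 = ((7/(-17 - ⅙))*(-55))*4 = ((7/(-103/6))*(-55))*4 = ((7*(-6/103))*(-55))*4 = -42/103*(-55)*4 = (2310/103)*4 = 9240/103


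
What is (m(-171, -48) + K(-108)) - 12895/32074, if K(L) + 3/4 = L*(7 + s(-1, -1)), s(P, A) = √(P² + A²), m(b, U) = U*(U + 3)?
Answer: 89989891/64148 - 108*√2 ≈ 1250.1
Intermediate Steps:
m(b, U) = U*(3 + U)
s(P, A) = √(A² + P²)
K(L) = -¾ + L*(7 + √2) (K(L) = -¾ + L*(7 + √((-1)² + (-1)²)) = -¾ + L*(7 + √(1 + 1)) = -¾ + L*(7 + √2))
(m(-171, -48) + K(-108)) - 12895/32074 = (-48*(3 - 48) + (-¾ + 7*(-108) - 108*√2)) - 12895/32074 = (-48*(-45) + (-¾ - 756 - 108*√2)) - 12895*1/32074 = (2160 + (-3027/4 - 108*√2)) - 12895/32074 = (5613/4 - 108*√2) - 12895/32074 = 89989891/64148 - 108*√2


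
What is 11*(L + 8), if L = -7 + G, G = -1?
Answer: 0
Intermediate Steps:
L = -8 (L = -7 - 1 = -8)
11*(L + 8) = 11*(-8 + 8) = 11*0 = 0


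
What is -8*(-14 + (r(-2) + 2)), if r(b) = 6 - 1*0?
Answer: 48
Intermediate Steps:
r(b) = 6 (r(b) = 6 + 0 = 6)
-8*(-14 + (r(-2) + 2)) = -8*(-14 + (6 + 2)) = -8*(-14 + 8) = -8*(-6) = 48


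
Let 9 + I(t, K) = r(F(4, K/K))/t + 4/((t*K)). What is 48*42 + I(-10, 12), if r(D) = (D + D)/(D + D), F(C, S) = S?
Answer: 30103/15 ≈ 2006.9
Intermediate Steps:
r(D) = 1 (r(D) = (2*D)/((2*D)) = (2*D)*(1/(2*D)) = 1)
I(t, K) = -9 + 1/t + 4/(K*t) (I(t, K) = -9 + (1/t + 4/((t*K))) = -9 + (1/t + 4/((K*t))) = -9 + (1/t + 4*(1/(K*t))) = -9 + (1/t + 4/(K*t)) = -9 + 1/t + 4/(K*t))
48*42 + I(-10, 12) = 48*42 + (-9 + 1/(-10) + 4/(12*(-10))) = 2016 + (-9 - ⅒ + 4*(1/12)*(-⅒)) = 2016 + (-9 - ⅒ - 1/30) = 2016 - 137/15 = 30103/15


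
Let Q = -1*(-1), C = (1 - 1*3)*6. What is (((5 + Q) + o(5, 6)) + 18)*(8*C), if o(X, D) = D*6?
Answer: -5760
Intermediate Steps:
o(X, D) = 6*D
C = -12 (C = (1 - 3)*6 = -2*6 = -12)
Q = 1
(((5 + Q) + o(5, 6)) + 18)*(8*C) = (((5 + 1) + 6*6) + 18)*(8*(-12)) = ((6 + 36) + 18)*(-96) = (42 + 18)*(-96) = 60*(-96) = -5760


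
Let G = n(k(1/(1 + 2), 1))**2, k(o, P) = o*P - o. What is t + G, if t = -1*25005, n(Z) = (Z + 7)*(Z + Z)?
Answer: -25005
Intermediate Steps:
k(o, P) = -o + P*o (k(o, P) = P*o - o = -o + P*o)
n(Z) = 2*Z*(7 + Z) (n(Z) = (7 + Z)*(2*Z) = 2*Z*(7 + Z))
G = 0 (G = (2*((-1 + 1)/(1 + 2))*(7 + (-1 + 1)/(1 + 2)))**2 = (2*(0/3)*(7 + 0/3))**2 = (2*((1/3)*0)*(7 + (1/3)*0))**2 = (2*0*(7 + 0))**2 = (2*0*7)**2 = 0**2 = 0)
t = -25005
t + G = -25005 + 0 = -25005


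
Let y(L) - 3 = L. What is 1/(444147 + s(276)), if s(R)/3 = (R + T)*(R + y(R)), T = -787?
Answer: -1/406668 ≈ -2.4590e-6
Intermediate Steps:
y(L) = 3 + L
s(R) = 3*(-787 + R)*(3 + 2*R) (s(R) = 3*((R - 787)*(R + (3 + R))) = 3*((-787 + R)*(3 + 2*R)) = 3*(-787 + R)*(3 + 2*R))
1/(444147 + s(276)) = 1/(444147 + (-7083 - 4713*276 + 6*276²)) = 1/(444147 + (-7083 - 1300788 + 6*76176)) = 1/(444147 + (-7083 - 1300788 + 457056)) = 1/(444147 - 850815) = 1/(-406668) = -1/406668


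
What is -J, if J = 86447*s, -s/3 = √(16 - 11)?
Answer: 259341*√5 ≈ 5.7990e+5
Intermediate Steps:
s = -3*√5 (s = -3*√(16 - 11) = -3*√5 ≈ -6.7082)
J = -259341*√5 (J = 86447*(-3*√5) = -259341*√5 ≈ -5.7990e+5)
-J = -(-259341)*√5 = 259341*√5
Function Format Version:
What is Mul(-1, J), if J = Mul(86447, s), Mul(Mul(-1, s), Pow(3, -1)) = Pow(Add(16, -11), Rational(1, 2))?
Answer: Mul(259341, Pow(5, Rational(1, 2))) ≈ 5.7990e+5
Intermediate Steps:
s = Mul(-3, Pow(5, Rational(1, 2))) (s = Mul(-3, Pow(Add(16, -11), Rational(1, 2))) = Mul(-3, Pow(5, Rational(1, 2))) ≈ -6.7082)
J = Mul(-259341, Pow(5, Rational(1, 2))) (J = Mul(86447, Mul(-3, Pow(5, Rational(1, 2)))) = Mul(-259341, Pow(5, Rational(1, 2))) ≈ -5.7990e+5)
Mul(-1, J) = Mul(-1, Mul(-259341, Pow(5, Rational(1, 2)))) = Mul(259341, Pow(5, Rational(1, 2)))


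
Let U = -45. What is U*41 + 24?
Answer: -1821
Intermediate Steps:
U*41 + 24 = -45*41 + 24 = -1845 + 24 = -1821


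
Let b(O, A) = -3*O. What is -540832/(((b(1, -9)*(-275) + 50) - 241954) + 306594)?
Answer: -540832/65515 ≈ -8.2551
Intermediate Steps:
-540832/(((b(1, -9)*(-275) + 50) - 241954) + 306594) = -540832/(((-3*1*(-275) + 50) - 241954) + 306594) = -540832/(((-3*(-275) + 50) - 241954) + 306594) = -540832/(((825 + 50) - 241954) + 306594) = -540832/((875 - 241954) + 306594) = -540832/(-241079 + 306594) = -540832/65515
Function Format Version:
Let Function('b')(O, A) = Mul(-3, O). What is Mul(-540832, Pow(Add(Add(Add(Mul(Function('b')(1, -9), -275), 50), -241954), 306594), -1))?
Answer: Rational(-540832, 65515) ≈ -8.2551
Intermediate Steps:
Mul(-540832, Pow(Add(Add(Add(Mul(Function('b')(1, -9), -275), 50), -241954), 306594), -1)) = Mul(-540832, Pow(Add(Add(Add(Mul(Mul(-3, 1), -275), 50), -241954), 306594), -1)) = Mul(-540832, Pow(Add(Add(Add(Mul(-3, -275), 50), -241954), 306594), -1)) = Mul(-540832, Pow(Add(Add(Add(825, 50), -241954), 306594), -1)) = Mul(-540832, Pow(Add(Add(875, -241954), 306594), -1)) = Mul(-540832, Pow(Add(-241079, 306594), -1)) = Mul(-540832, Pow(65515, -1)) = Mul(-540832, Rational(1, 65515)) = Rational(-540832, 65515)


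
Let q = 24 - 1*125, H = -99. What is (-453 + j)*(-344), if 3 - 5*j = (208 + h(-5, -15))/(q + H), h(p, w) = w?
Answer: 19444901/125 ≈ 1.5556e+5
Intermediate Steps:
q = -101 (q = 24 - 125 = -101)
j = 793/1000 (j = ⅗ - (208 - 15)/(5*(-101 - 99)) = ⅗ - 193/(5*(-200)) = ⅗ - 193*(-1)/(5*200) = ⅗ - ⅕*(-193/200) = ⅗ + 193/1000 = 793/1000 ≈ 0.79300)
(-453 + j)*(-344) = (-453 + 793/1000)*(-344) = -452207/1000*(-344) = 19444901/125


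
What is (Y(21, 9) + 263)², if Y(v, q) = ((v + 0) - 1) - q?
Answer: 75076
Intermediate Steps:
Y(v, q) = -1 + v - q (Y(v, q) = (v - 1) - q = (-1 + v) - q = -1 + v - q)
(Y(21, 9) + 263)² = ((-1 + 21 - 1*9) + 263)² = ((-1 + 21 - 9) + 263)² = (11 + 263)² = 274² = 75076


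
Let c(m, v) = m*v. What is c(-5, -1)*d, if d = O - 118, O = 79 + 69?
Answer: 150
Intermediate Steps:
O = 148
d = 30 (d = 148 - 118 = 30)
c(-5, -1)*d = -5*(-1)*30 = 5*30 = 150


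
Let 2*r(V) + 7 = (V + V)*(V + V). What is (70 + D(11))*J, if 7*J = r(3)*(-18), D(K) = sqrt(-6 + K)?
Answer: -2610 - 261*sqrt(5)/7 ≈ -2693.4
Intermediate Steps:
r(V) = -7/2 + 2*V**2 (r(V) = -7/2 + ((V + V)*(V + V))/2 = -7/2 + ((2*V)*(2*V))/2 = -7/2 + (4*V**2)/2 = -7/2 + 2*V**2)
J = -261/7 (J = ((-7/2 + 2*3**2)*(-18))/7 = ((-7/2 + 2*9)*(-18))/7 = ((-7/2 + 18)*(-18))/7 = ((29/2)*(-18))/7 = (1/7)*(-261) = -261/7 ≈ -37.286)
(70 + D(11))*J = (70 + sqrt(-6 + 11))*(-261/7) = (70 + sqrt(5))*(-261/7) = -2610 - 261*sqrt(5)/7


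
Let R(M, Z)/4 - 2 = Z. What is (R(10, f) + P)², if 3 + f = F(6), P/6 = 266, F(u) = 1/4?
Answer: 2537649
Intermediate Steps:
F(u) = ¼
P = 1596 (P = 6*266 = 1596)
f = -11/4 (f = -3 + ¼ = -11/4 ≈ -2.7500)
R(M, Z) = 8 + 4*Z
(R(10, f) + P)² = ((8 + 4*(-11/4)) + 1596)² = ((8 - 11) + 1596)² = (-3 + 1596)² = 1593² = 2537649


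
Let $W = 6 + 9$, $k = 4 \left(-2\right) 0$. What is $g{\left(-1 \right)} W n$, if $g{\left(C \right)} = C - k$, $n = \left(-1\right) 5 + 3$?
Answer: $30$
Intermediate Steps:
$n = -2$ ($n = -5 + 3 = -2$)
$k = 0$ ($k = \left(-8\right) 0 = 0$)
$g{\left(C \right)} = C$ ($g{\left(C \right)} = C - 0 = C + 0 = C$)
$W = 15$
$g{\left(-1 \right)} W n = \left(-1\right) 15 \left(-2\right) = \left(-15\right) \left(-2\right) = 30$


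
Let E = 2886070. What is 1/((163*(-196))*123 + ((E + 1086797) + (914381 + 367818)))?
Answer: 1/1325462 ≈ 7.5445e-7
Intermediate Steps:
1/((163*(-196))*123 + ((E + 1086797) + (914381 + 367818))) = 1/((163*(-196))*123 + ((2886070 + 1086797) + (914381 + 367818))) = 1/(-31948*123 + (3972867 + 1282199)) = 1/(-3929604 + 5255066) = 1/1325462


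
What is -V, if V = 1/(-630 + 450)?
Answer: 1/180 ≈ 0.0055556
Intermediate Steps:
V = -1/180 (V = 1/(-180) = -1/180 ≈ -0.0055556)
-V = -1*(-1/180) = 1/180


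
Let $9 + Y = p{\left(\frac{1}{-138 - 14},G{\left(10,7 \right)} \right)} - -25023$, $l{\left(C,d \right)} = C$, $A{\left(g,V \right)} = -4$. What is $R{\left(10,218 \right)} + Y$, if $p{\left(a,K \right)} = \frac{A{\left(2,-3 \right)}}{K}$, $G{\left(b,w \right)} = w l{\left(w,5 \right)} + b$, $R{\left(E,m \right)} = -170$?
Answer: $\frac{1465792}{59} \approx 24844.0$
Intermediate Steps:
$G{\left(b,w \right)} = b + w^{2}$ ($G{\left(b,w \right)} = w w + b = w^{2} + b = b + w^{2}$)
$p{\left(a,K \right)} = - \frac{4}{K}$
$Y = \frac{1475822}{59}$ ($Y = -9 - \left(-25023 + \frac{4}{10 + 7^{2}}\right) = -9 + \left(- \frac{4}{10 + 49} + 25023\right) = -9 + \left(- \frac{4}{59} + 25023\right) = -9 + \frac{1476353}{59} = \frac{1475822}{59} \approx 25014.0$)
$R{\left(10,218 \right)} + Y = -170 + \frac{1475822}{59} = \frac{1465792}{59}$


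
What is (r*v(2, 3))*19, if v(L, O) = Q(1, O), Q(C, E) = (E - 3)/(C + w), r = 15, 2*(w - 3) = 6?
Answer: 0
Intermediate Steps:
w = 6 (w = 3 + (½)*6 = 3 + 3 = 6)
Q(C, E) = (-3 + E)/(6 + C) (Q(C, E) = (E - 3)/(C + 6) = (-3 + E)/(6 + C))
v(L, O) = -3/7 + O/7 (v(L, O) = (-3 + O)/(6 + 1) = (-3 + O)/7 = -3/7 + O/7)
(r*v(2, 3))*19 = (15*(-3/7 + (⅐)*3))*19 = (15*(-3/7 + 3/7))*19 = (15*0)*19 = 0*19 = 0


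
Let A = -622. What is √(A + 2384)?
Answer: √1762 ≈ 41.976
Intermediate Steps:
√(A + 2384) = √(-622 + 2384) = √1762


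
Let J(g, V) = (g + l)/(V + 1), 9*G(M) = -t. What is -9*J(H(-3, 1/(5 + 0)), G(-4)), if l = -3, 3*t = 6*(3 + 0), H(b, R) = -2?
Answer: 135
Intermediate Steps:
t = 6 (t = (6*(3 + 0))/3 = (6*3)/3 = (1/3)*18 = 6)
G(M) = -2/3 (G(M) = (-1*6)/9 = (1/9)*(-6) = -2/3)
J(g, V) = (-3 + g)/(1 + V) (J(g, V) = (g - 3)/(V + 1) = (-3 + g)/(1 + V))
-9*J(H(-3, 1/(5 + 0)), G(-4)) = -9*(-3 - 2)/(1 - 2/3) = -9*(-5)/1/3 = -27*(-5) = -9*(-15) = 135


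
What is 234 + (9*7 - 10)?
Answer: 287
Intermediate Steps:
234 + (9*7 - 10) = 234 + (63 - 10) = 234 + 53 = 287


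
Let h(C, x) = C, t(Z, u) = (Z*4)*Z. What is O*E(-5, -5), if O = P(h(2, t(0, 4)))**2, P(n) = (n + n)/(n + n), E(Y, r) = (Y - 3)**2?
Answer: 64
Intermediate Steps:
t(Z, u) = 4*Z**2 (t(Z, u) = (4*Z)*Z = 4*Z**2)
E(Y, r) = (-3 + Y)**2
P(n) = 1 (P(n) = (2*n)/((2*n)) = (2*n)*(1/(2*n)) = 1)
O = 1 (O = 1**2 = 1)
O*E(-5, -5) = 1*(-3 - 5)**2 = 1*(-8)**2 = 1*64 = 64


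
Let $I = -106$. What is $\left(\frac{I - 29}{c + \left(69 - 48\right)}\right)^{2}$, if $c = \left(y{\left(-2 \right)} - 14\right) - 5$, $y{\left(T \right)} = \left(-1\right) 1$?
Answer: $18225$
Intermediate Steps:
$y{\left(T \right)} = -1$
$c = -20$ ($c = \left(-1 - 14\right) - 5 = -15 - 5 = -20$)
$\left(\frac{I - 29}{c + \left(69 - 48\right)}\right)^{2} = \left(\frac{-106 - 29}{-20 + \left(69 - 48\right)}\right)^{2} = \left(- \frac{135}{-20 + 21}\right)^{2} = \left(- \frac{135}{1}\right)^{2} = \left(\left(-135\right) 1\right)^{2} = \left(-135\right)^{2} = 18225$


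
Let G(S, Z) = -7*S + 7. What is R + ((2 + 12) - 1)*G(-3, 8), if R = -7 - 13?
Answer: 344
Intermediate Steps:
G(S, Z) = 7 - 7*S
R = -20
R + ((2 + 12) - 1)*G(-3, 8) = -20 + ((2 + 12) - 1)*(7 - 7*(-3)) = -20 + (14 - 1)*(7 + 21) = -20 + 13*28 = -20 + 364 = 344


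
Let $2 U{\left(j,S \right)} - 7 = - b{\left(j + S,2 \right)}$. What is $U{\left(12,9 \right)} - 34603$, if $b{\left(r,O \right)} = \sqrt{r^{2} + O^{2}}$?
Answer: $- \frac{69199}{2} - \frac{\sqrt{445}}{2} \approx -34610.0$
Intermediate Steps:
$b{\left(r,O \right)} = \sqrt{O^{2} + r^{2}}$
$U{\left(j,S \right)} = \frac{7}{2} - \frac{\sqrt{4 + \left(S + j\right)^{2}}}{2}$ ($U{\left(j,S \right)} = \frac{7}{2} + \frac{\left(-1\right) \sqrt{2^{2} + \left(j + S\right)^{2}}}{2} = \frac{7}{2} + \frac{\left(-1\right) \sqrt{4 + \left(S + j\right)^{2}}}{2} = \frac{7}{2} - \frac{\sqrt{4 + \left(S + j\right)^{2}}}{2}$)
$U{\left(12,9 \right)} - 34603 = \left(\frac{7}{2} - \frac{\sqrt{4 + \left(9 + 12\right)^{2}}}{2}\right) - 34603 = \left(\frac{7}{2} - \frac{\sqrt{4 + 21^{2}}}{2}\right) - 34603 = \left(\frac{7}{2} - \frac{\sqrt{4 + 441}}{2}\right) - 34603 = \left(\frac{7}{2} - \frac{\sqrt{445}}{2}\right) - 34603 = - \frac{69199}{2} - \frac{\sqrt{445}}{2}$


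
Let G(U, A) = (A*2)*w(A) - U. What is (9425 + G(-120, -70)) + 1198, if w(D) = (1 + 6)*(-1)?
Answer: 11723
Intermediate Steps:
w(D) = -7 (w(D) = 7*(-1) = -7)
G(U, A) = -U - 14*A (G(U, A) = (A*2)*(-7) - U = (2*A)*(-7) - U = -14*A - U = -U - 14*A)
(9425 + G(-120, -70)) + 1198 = (9425 + (-1*(-120) - 14*(-70))) + 1198 = (9425 + (120 + 980)) + 1198 = (9425 + 1100) + 1198 = 10525 + 1198 = 11723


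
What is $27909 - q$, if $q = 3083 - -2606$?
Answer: $22220$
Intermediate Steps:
$q = 5689$ ($q = 3083 + 2606 = 5689$)
$27909 - q = 27909 - 5689 = 22220$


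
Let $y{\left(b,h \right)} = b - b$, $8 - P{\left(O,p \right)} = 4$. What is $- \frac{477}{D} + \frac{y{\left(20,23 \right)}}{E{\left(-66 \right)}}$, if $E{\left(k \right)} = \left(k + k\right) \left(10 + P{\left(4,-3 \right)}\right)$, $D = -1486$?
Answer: $\frac{477}{1486} \approx 0.321$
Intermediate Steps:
$P{\left(O,p \right)} = 4$ ($P{\left(O,p \right)} = 8 - 4 = 4$)
$y{\left(b,h \right)} = 0$
$E{\left(k \right)} = 28 k$ ($E{\left(k \right)} = \left(k + k\right) \left(10 + 4\right) = 2 k 14 = 28 k$)
$- \frac{477}{D} + \frac{y{\left(20,23 \right)}}{E{\left(-66 \right)}} = - \frac{477}{-1486} + \frac{0}{28 \left(-66\right)} = \left(-477\right) \left(- \frac{1}{1486}\right) + \frac{0}{-1848} = \frac{477}{1486} + 0 \left(- \frac{1}{1848}\right) = \frac{477}{1486} + 0 = \frac{477}{1486}$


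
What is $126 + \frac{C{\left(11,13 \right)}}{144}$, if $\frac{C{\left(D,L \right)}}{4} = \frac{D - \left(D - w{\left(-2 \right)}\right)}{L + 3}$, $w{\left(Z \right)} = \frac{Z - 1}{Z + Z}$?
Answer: $\frac{96769}{768} \approx 126.0$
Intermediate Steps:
$w{\left(Z \right)} = \frac{-1 + Z}{2 Z}$
$C{\left(D,L \right)} = \frac{3}{3 + L}$ ($C{\left(D,L \right)} = 4 \frac{D - \left(D - \frac{-1 - 2}{2 \left(-2\right)}\right)}{L + 3} = 4 \frac{D - \left(- \frac{3}{4} + D\right)}{3 + L} = 4 \frac{3}{4 \left(3 + L\right)} = \frac{3}{3 + L}$)
$126 + \frac{C{\left(11,13 \right)}}{144} = 126 + \frac{3 \frac{1}{3 + 13}}{144} = 126 + \frac{3}{16} \cdot \frac{1}{144} = 126 + \frac{1}{768} = \frac{96769}{768}$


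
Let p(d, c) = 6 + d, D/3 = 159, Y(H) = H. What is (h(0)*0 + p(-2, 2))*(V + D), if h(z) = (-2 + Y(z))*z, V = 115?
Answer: 2368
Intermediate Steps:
D = 477 (D = 3*159 = 477)
h(z) = z*(-2 + z) (h(z) = (-2 + z)*z = z*(-2 + z))
(h(0)*0 + p(-2, 2))*(V + D) = ((0*(-2 + 0))*0 + (6 - 2))*(115 + 477) = ((0*(-2))*0 + 4)*592 = (0*0 + 4)*592 = (0 + 4)*592 = 4*592 = 2368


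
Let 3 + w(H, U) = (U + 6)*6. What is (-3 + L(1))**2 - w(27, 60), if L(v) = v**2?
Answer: -389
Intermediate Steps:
w(H, U) = 33 + 6*U (w(H, U) = -3 + (U + 6)*6 = -3 + (6 + U)*6 = -3 + (36 + 6*U) = 33 + 6*U)
(-3 + L(1))**2 - w(27, 60) = (-3 + 1**2)**2 - (33 + 6*60) = (-3 + 1)**2 - (33 + 360) = (-2)**2 - 1*393 = 4 - 393 = -389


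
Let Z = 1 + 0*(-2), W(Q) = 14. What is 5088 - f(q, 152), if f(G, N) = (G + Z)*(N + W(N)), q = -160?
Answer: 31482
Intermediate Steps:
Z = 1 (Z = 1 + 0 = 1)
f(G, N) = (1 + G)*(14 + N) (f(G, N) = (G + 1)*(N + 14) = (1 + G)*(14 + N))
5088 - f(q, 152) = 5088 - (14 + 152 + 14*(-160) - 160*152) = 5088 - (14 + 152 - 2240 - 24320) = 5088 - 1*(-26394) = 5088 + 26394 = 31482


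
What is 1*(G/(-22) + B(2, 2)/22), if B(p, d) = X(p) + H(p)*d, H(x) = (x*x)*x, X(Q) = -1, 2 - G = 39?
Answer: 26/11 ≈ 2.3636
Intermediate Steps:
G = -37 (G = 2 - 1*39 = 2 - 39 = -37)
H(x) = x³ (H(x) = x²*x = x³)
B(p, d) = -1 + d*p³ (B(p, d) = -1 + p³*d = -1 + d*p³)
1*(G/(-22) + B(2, 2)/22) = 1*(-37/(-22) + (-1 + 2*2³)/22) = 1*(-37*(-1/22) + (-1 + 2*8)*(1/22)) = 1*(37/22 + (-1 + 16)*(1/22)) = 1*(37/22 + 15*(1/22)) = 1*(37/22 + 15/22) = 1*(26/11) = 26/11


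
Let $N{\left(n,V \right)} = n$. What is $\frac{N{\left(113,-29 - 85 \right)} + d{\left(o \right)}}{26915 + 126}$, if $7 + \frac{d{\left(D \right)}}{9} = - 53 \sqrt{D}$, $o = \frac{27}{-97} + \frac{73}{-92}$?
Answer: $\frac{50}{27041} - \frac{477 i \sqrt{21339515}}{120656942} \approx 0.001849 - 0.018262 i$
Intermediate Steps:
$o = - \frac{9565}{8924}$ ($o = 27 \left(- \frac{1}{97}\right) + 73 \left(- \frac{1}{92}\right) = - \frac{27}{97} - \frac{73}{92} = - \frac{9565}{8924} \approx -1.0718$)
$d{\left(D \right)} = -63 - 477 \sqrt{D}$ ($d{\left(D \right)} = -63 + 9 \left(- 53 \sqrt{D}\right) = -63 - 477 \sqrt{D}$)
$\frac{N{\left(113,-29 - 85 \right)} + d{\left(o \right)}}{26915 + 126} = \frac{113 - \left(63 + 477 \sqrt{- \frac{9565}{8924}}\right)}{26915 + 126} = \frac{113 - \left(63 + 477 \frac{i \sqrt{21339515}}{4462}\right)}{27041} = \left(113 - \left(63 + \frac{477 i \sqrt{21339515}}{4462}\right)\right) \frac{1}{27041} = \left(50 - \frac{477 i \sqrt{21339515}}{4462}\right) \frac{1}{27041} = \frac{50}{27041} - \frac{477 i \sqrt{21339515}}{120656942}$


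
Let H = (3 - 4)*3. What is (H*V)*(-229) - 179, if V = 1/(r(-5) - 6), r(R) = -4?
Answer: -2477/10 ≈ -247.70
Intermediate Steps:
H = -3 (H = -1*3 = -3)
V = -⅒ (V = 1/(-4 - 6) = 1/(-10) = -⅒ ≈ -0.10000)
(H*V)*(-229) - 179 = -3*(-⅒)*(-229) - 179 = (3/10)*(-229) - 179 = -687/10 - 179 = -2477/10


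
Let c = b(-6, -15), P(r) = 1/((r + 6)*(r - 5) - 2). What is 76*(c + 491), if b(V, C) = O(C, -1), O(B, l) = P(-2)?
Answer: 559702/15 ≈ 37313.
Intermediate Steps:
P(r) = 1/(-2 + (-5 + r)*(6 + r)) (P(r) = 1/((6 + r)*(-5 + r) - 2) = 1/((-5 + r)*(6 + r) - 2) = 1/(-2 + (-5 + r)*(6 + r)))
O(B, l) = -1/30 (O(B, l) = 1/(-32 - 2 + (-2)**2) = 1/(-32 - 2 + 4) = 1/(-30) = -1/30)
b(V, C) = -1/30
c = -1/30 ≈ -0.033333
76*(c + 491) = 76*(-1/30 + 491) = 76*(14729/30) = 559702/15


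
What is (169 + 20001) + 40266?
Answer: 60436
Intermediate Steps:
(169 + 20001) + 40266 = 20170 + 40266 = 60436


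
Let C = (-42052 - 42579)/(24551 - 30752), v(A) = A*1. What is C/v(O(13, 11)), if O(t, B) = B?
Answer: 84631/68211 ≈ 1.2407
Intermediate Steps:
v(A) = A
C = 84631/6201 (C = -84631/(-6201) = -84631*(-1/6201) = 84631/6201 ≈ 13.648)
C/v(O(13, 11)) = (84631/6201)/11 = (84631/6201)*(1/11) = 84631/68211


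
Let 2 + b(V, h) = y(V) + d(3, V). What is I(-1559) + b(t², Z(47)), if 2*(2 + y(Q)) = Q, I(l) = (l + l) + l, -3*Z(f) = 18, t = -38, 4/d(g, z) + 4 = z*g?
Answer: -4283637/1082 ≈ -3959.0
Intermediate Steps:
d(g, z) = 4/(-4 + g*z) (d(g, z) = 4/(-4 + z*g) = 4/(-4 + g*z))
Z(f) = -6 (Z(f) = -⅓*18 = -6)
I(l) = 3*l (I(l) = 2*l + l = 3*l)
y(Q) = -2 + Q/2
b(V, h) = -4 + V/2 + 4/(-4 + 3*V) (b(V, h) = -2 + ((-2 + V/2) + 4/(-4 + 3*V)) = -2 + (-2 + V/2 + 4/(-4 + 3*V)) = -4 + V/2 + 4/(-4 + 3*V))
I(-1559) + b(t², Z(47)) = 3*(-1559) + (8 + (-8 + (-38)²)*(-4 + 3*(-38)²))/(2*(-4 + 3*(-38)²)) = -4677 + (8 + (-8 + 1444)*(-4 + 3*1444))/(2*(-4 + 3*1444)) = -4677 + (8 + 1436*(-4 + 4332))/(2*(-4 + 4332)) = -4677 + (½)*(8 + 1436*4328)/4328 = -4677 + (½)*(1/4328)*(8 + 6215008) = -4677 + (½)*(1/4328)*6215016 = -4677 + 776877/1082 = -4283637/1082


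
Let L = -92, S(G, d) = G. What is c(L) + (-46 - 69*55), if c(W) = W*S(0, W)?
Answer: -3841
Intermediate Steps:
c(W) = 0 (c(W) = W*0 = 0)
c(L) + (-46 - 69*55) = 0 + (-46 - 69*55) = 0 + (-46 - 3795) = 0 - 3841 = -3841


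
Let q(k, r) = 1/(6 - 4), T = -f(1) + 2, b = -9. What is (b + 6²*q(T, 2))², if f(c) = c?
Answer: 81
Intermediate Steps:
T = 1 (T = -1*1 + 2 = -1 + 2 = 1)
q(k, r) = ½ (q(k, r) = 1/2 = ½)
(b + 6²*q(T, 2))² = (-9 + 6²*(½))² = (-9 + 36*(½))² = (-9 + 18)² = 9² = 81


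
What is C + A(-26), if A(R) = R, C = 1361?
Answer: 1335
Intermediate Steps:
C + A(-26) = 1361 - 26 = 1335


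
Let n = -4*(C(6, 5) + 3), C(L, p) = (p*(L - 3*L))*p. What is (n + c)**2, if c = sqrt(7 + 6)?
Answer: (1188 + sqrt(13))**2 ≈ 1.4199e+6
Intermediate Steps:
C(L, p) = -2*L*p**2 (C(L, p) = (p*(-2*L))*p = (-2*L*p)*p = -2*L*p**2)
c = sqrt(13) ≈ 3.6056
n = 1188 (n = -4*(-2*6*5**2 + 3) = -4*(-2*6*25 + 3) = -4*(-300 + 3) = -4*(-297) = 1188)
(n + c)**2 = (1188 + sqrt(13))**2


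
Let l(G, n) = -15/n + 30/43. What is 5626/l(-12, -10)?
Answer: 483836/189 ≈ 2560.0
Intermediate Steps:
l(G, n) = 30/43 - 15/n (l(G, n) = -15/n + 30*(1/43) = -15/n + 30/43 = 30/43 - 15/n)
5626/l(-12, -10) = 5626/(30/43 - 15/(-10)) = 5626/(30/43 - 15*(-⅒)) = 5626/(30/43 + 3/2) = 5626/(189/86) = 5626*(86/189) = 483836/189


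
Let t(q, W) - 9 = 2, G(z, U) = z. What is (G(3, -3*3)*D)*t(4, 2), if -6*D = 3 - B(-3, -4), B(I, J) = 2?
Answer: -11/2 ≈ -5.5000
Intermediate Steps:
t(q, W) = 11 (t(q, W) = 9 + 2 = 11)
D = -⅙ (D = -(3 - 1*2)/6 = -(3 - 2)/6 = -⅙*1 = -⅙ ≈ -0.16667)
(G(3, -3*3)*D)*t(4, 2) = (3*(-⅙))*11 = -½*11 = -11/2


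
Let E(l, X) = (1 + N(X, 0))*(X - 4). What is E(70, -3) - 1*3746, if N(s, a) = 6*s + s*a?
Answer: -3627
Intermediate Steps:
N(s, a) = 6*s + a*s
E(l, X) = (1 + 6*X)*(-4 + X) (E(l, X) = (1 + X*(6 + 0))*(X - 4) = (1 + X*6)*(-4 + X) = (1 + 6*X)*(-4 + X))
E(70, -3) - 1*3746 = (-4 - 23*(-3) + 6*(-3)**2) - 1*3746 = (-4 + 69 + 6*9) - 3746 = (-4 + 69 + 54) - 3746 = 119 - 3746 = -3627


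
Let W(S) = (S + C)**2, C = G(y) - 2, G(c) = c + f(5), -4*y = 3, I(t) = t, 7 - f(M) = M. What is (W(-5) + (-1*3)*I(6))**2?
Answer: 58081/256 ≈ 226.88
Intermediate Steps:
f(M) = 7 - M
y = -3/4 (y = -1/4*3 = -3/4 ≈ -0.75000)
G(c) = 2 + c (G(c) = c + (7 - 1*5) = c + (7 - 5) = c + 2 = 2 + c)
C = -3/4 (C = (2 - 3/4) - 2 = 5/4 - 2 = -3/4 ≈ -0.75000)
W(S) = (-3/4 + S)**2 (W(S) = (S - 3/4)**2 = (-3/4 + S)**2)
(W(-5) + (-1*3)*I(6))**2 = ((-3 + 4*(-5))**2/16 - 1*3*6)**2 = ((-3 - 20)**2/16 - 3*6)**2 = ((1/16)*(-23)**2 - 18)**2 = ((1/16)*529 - 18)**2 = (529/16 - 18)**2 = (241/16)**2 = 58081/256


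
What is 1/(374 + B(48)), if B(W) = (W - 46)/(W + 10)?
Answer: 29/10847 ≈ 0.0026736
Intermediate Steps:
B(W) = (-46 + W)/(10 + W)
1/(374 + B(48)) = 1/(374 + (-46 + 48)/(10 + 48)) = 1/(374 + 2/58) = 1/(374 + (1/58)*2) = 1/(374 + 1/29) = 1/(10847/29) = 29/10847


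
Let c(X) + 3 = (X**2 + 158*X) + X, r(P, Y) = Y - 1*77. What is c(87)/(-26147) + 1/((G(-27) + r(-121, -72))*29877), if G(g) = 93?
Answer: -35802949835/43746859464 ≈ -0.81841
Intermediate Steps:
r(P, Y) = -77 + Y (r(P, Y) = Y - 77 = -77 + Y)
c(X) = -3 + X**2 + 159*X (c(X) = -3 + ((X**2 + 158*X) + X) = -3 + (X**2 + 159*X) = -3 + X**2 + 159*X)
c(87)/(-26147) + 1/((G(-27) + r(-121, -72))*29877) = (-3 + 87**2 + 159*87)/(-26147) + 1/((93 + (-77 - 72))*29877) = (-3 + 7569 + 13833)*(-1/26147) + (1/29877)/(93 - 149) = 21399*(-1/26147) + (1/29877)/(-56) = -21399/26147 - 1/56*1/29877 = -21399/26147 - 1/1673112 = -35802949835/43746859464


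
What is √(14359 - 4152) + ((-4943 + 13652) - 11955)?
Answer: -3246 + √10207 ≈ -3145.0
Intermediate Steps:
√(14359 - 4152) + ((-4943 + 13652) - 11955) = √10207 + (8709 - 11955) = √10207 - 3246 = -3246 + √10207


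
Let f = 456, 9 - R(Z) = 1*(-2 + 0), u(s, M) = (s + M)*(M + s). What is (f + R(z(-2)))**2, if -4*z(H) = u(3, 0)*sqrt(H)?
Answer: 218089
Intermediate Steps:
u(s, M) = (M + s)**2 (u(s, M) = (M + s)*(M + s) = (M + s)**2)
z(H) = -9*sqrt(H)/4 (z(H) = -(0 + 3)**2*sqrt(H)/4 = -3**2*sqrt(H)/4 = -9*sqrt(H)/4)
R(Z) = 11 (R(Z) = 9 - (-2 + 0) = 9 - (-2) = 9 - 1*(-2) = 9 + 2 = 11)
(f + R(z(-2)))**2 = (456 + 11)**2 = 467**2 = 218089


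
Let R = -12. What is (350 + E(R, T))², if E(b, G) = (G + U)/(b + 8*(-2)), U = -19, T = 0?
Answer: 96412761/784 ≈ 1.2298e+5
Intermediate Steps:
E(b, G) = (-19 + G)/(-16 + b) (E(b, G) = (G - 19)/(b + 8*(-2)) = (-19 + G)/(b - 16) = (-19 + G)/(-16 + b))
(350 + E(R, T))² = (350 + (-19 + 0)/(-16 - 12))² = (350 - 19/(-28))² = (350 - 1/28*(-19))² = (350 + 19/28)² = (9819/28)² = 96412761/784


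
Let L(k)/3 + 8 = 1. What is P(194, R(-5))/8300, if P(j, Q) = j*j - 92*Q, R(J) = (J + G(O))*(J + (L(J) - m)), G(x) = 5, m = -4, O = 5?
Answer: 9409/2075 ≈ 4.5345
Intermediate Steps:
L(k) = -21 (L(k) = -24 + 3*1 = -24 + 3 = -21)
R(J) = (-17 + J)*(5 + J) (R(J) = (J + 5)*(J + (-21 - 1*(-4))) = (5 + J)*(J + (-21 + 4)) = (5 + J)*(J - 17) = (5 + J)*(-17 + J) = (-17 + J)*(5 + J))
P(j, Q) = j² - 92*Q
P(194, R(-5))/8300 = (194² - 92*(-85 + (-5)² - 12*(-5)))/8300 = (37636 - 92*(-85 + 25 + 60))*(1/8300) = (37636 - 92*0)*(1/8300) = (37636 + 0)*(1/8300) = 37636*(1/8300) = 9409/2075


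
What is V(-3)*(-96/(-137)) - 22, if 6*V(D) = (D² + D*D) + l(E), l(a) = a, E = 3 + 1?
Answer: -2662/137 ≈ -19.431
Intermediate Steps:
E = 4
V(D) = ⅔ + D²/3 (V(D) = ((D² + D*D) + 4)/6 = ((D² + D²) + 4)/6 = (2*D² + 4)/6 = (4 + 2*D²)/6 = ⅔ + D²/3)
V(-3)*(-96/(-137)) - 22 = (⅔ + (⅓)*(-3)²)*(-96/(-137)) - 22 = (⅔ + (⅓)*9)*(-96*(-1/137)) - 22 = (⅔ + 3)*(96/137) - 22 = (11/3)*(96/137) - 22 = 352/137 - 22 = -2662/137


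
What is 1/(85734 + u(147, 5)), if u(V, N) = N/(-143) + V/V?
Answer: 143/12260100 ≈ 1.1664e-5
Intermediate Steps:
u(V, N) = 1 - N/143 (u(V, N) = N*(-1/143) + 1 = -N/143 + 1 = 1 - N/143)
1/(85734 + u(147, 5)) = 1/(85734 + (1 - 1/143*5)) = 1/(85734 + (1 - 5/143)) = 1/(85734 + 138/143) = 1/(12260100/143) = 143/12260100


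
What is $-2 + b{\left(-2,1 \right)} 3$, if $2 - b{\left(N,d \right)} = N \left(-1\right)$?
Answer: $-2$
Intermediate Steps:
$b{\left(N,d \right)} = 2 + N$ ($b{\left(N,d \right)} = 2 - N \left(-1\right) = 2 - - N = 2 + N$)
$-2 + b{\left(-2,1 \right)} 3 = -2 + \left(2 - 2\right) 3 = -2 + 0 \cdot 3 = -2 + 0 = -2$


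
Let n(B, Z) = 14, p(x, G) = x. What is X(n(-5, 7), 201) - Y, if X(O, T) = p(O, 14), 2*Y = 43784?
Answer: -21878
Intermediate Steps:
Y = 21892 (Y = (½)*43784 = 21892)
X(O, T) = O
X(n(-5, 7), 201) - Y = 14 - 1*21892 = 14 - 21892 = -21878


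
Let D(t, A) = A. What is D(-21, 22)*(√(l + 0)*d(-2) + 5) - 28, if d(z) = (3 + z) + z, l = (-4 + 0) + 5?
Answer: 60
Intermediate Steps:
l = 1 (l = -4 + 5 = 1)
d(z) = 3 + 2*z
D(-21, 22)*(√(l + 0)*d(-2) + 5) - 28 = 22*(√(1 + 0)*(3 + 2*(-2)) + 5) - 28 = 22*(√1*(3 - 4) + 5) - 28 = 22*(1*(-1) + 5) - 28 = 22*(-1 + 5) - 28 = 22*4 - 28 = 88 - 28 = 60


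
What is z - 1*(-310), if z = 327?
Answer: 637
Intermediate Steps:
z - 1*(-310) = 327 - 1*(-310) = 327 + 310 = 637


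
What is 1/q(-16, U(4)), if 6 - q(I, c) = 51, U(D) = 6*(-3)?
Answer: -1/45 ≈ -0.022222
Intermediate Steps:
U(D) = -18
q(I, c) = -45 (q(I, c) = 6 - 1*51 = 6 - 51 = -45)
1/q(-16, U(4)) = 1/(-45) = -1/45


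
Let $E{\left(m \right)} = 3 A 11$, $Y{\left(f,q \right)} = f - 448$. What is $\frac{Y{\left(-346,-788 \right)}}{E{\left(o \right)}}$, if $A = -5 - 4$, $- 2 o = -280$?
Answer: $\frac{794}{297} \approx 2.6734$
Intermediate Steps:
$o = 140$ ($o = \left(- \frac{1}{2}\right) \left(-280\right) = 140$)
$A = -9$
$Y{\left(f,q \right)} = -448 + f$
$E{\left(m \right)} = -297$ ($E{\left(m \right)} = 3 \left(-9\right) 11 = \left(-27\right) 11 = -297$)
$\frac{Y{\left(-346,-788 \right)}}{E{\left(o \right)}} = \frac{-448 - 346}{-297} = \left(-794\right) \left(- \frac{1}{297}\right) = \frac{794}{297}$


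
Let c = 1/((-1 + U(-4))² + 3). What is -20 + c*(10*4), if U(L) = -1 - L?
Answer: -100/7 ≈ -14.286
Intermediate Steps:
c = ⅐ (c = 1/((-1 + (-1 - 1*(-4)))² + 3) = 1/((-1 + (-1 + 4))² + 3) = 1/((-1 + 3)² + 3) = 1/(2² + 3) = 1/(4 + 3) = 1/7 = ⅐ ≈ 0.14286)
-20 + c*(10*4) = -20 + (10*4)/7 = -20 + (⅐)*40 = -20 + 40/7 = -100/7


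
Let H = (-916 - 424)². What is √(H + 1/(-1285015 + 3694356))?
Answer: √10423321631869372941/2409341 ≈ 1340.0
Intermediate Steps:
H = 1795600 (H = (-1340)² = 1795600)
√(H + 1/(-1285015 + 3694356)) = √(1795600 + 1/(-1285015 + 3694356)) = √(1795600 + 1/2409341) = √(4326212699601/2409341) = √10423321631869372941/2409341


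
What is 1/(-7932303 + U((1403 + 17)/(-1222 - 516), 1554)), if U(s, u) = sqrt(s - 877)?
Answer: -6893171307/54678723438792844 - I*sqrt(662893187)/54678723438792844 ≈ -1.2607e-7 - 4.7087e-13*I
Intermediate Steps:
U(s, u) = sqrt(-877 + s)
1/(-7932303 + U((1403 + 17)/(-1222 - 516), 1554)) = 1/(-7932303 + sqrt(-877 + (1403 + 17)/(-1222 - 516))) = 1/(-7932303 + sqrt(-877 + 1420/(-1738))) = 1/(-7932303 + sqrt(-877 + 1420*(-1/1738))) = 1/(-7932303 + sqrt(-877 - 710/869)) = 1/(-7932303 + sqrt(-762823/869)) = 1/(-7932303 + I*sqrt(662893187)/869)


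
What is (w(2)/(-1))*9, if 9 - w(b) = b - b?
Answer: -81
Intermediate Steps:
w(b) = 9 (w(b) = 9 - (b - b) = 9 - 1*0 = 9 + 0 = 9)
(w(2)/(-1))*9 = (9/(-1))*9 = (9*(-1))*9 = -9*9 = -81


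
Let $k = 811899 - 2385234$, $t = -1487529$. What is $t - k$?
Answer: $85806$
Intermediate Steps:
$k = -1573335$ ($k = 811899 - 2385234 = -1573335$)
$t - k = -1487529 - -1573335 = -1487529 + 1573335 = 85806$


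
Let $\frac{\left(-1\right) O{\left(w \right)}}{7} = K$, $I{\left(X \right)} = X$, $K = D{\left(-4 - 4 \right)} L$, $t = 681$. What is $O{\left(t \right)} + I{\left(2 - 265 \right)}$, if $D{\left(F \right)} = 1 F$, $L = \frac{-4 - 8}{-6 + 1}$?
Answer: $- \frac{643}{5} \approx -128.6$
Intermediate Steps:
$L = \frac{12}{5}$ ($L = - \frac{12}{-5} = \left(-12\right) \left(- \frac{1}{5}\right) = \frac{12}{5} \approx 2.4$)
$D{\left(F \right)} = F$
$K = - \frac{96}{5}$ ($K = \left(-4 - 4\right) \frac{12}{5} = \left(-8\right) \frac{12}{5} = - \frac{96}{5} \approx -19.2$)
$O{\left(w \right)} = \frac{672}{5}$ ($O{\left(w \right)} = \left(-7\right) \left(- \frac{96}{5}\right) = \frac{672}{5}$)
$O{\left(t \right)} + I{\left(2 - 265 \right)} = \frac{672}{5} + \left(2 - 265\right) = \frac{672}{5} - 263 = - \frac{643}{5}$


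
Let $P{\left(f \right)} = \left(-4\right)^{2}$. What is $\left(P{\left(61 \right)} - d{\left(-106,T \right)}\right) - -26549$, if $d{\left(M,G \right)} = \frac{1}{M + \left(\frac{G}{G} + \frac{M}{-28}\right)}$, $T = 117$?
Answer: $\frac{37642619}{1417} \approx 26565.0$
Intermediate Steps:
$P{\left(f \right)} = 16$
$d{\left(M,G \right)} = \frac{1}{1 + \frac{27 M}{28}}$ ($d{\left(M,G \right)} = \frac{1}{M + \left(1 + M \left(- \frac{1}{28}\right)\right)} = \frac{1}{M - \left(-1 + \frac{M}{28}\right)} = \frac{1}{1 + \frac{27 M}{28}}$)
$\left(P{\left(61 \right)} - d{\left(-106,T \right)}\right) - -26549 = \left(16 - \frac{28}{28 + 27 \left(-106\right)}\right) - -26549 = \left(16 - \frac{28}{28 - 2862}\right) + 26549 = \left(16 - \frac{28}{-2834}\right) + 26549 = \left(16 - 28 \left(- \frac{1}{2834}\right)\right) + 26549 = \left(16 - - \frac{14}{1417}\right) + 26549 = \left(16 + \frac{14}{1417}\right) + 26549 = \frac{22686}{1417} + 26549 = \frac{37642619}{1417}$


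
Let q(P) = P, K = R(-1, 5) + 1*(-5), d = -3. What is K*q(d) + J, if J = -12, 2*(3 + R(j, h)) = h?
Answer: 9/2 ≈ 4.5000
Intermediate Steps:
R(j, h) = -3 + h/2
K = -11/2 (K = (-3 + (1/2)*5) + 1*(-5) = (-3 + 5/2) - 5 = -1/2 - 5 = -11/2 ≈ -5.5000)
K*q(d) + J = -11/2*(-3) - 12 = 33/2 - 12 = 9/2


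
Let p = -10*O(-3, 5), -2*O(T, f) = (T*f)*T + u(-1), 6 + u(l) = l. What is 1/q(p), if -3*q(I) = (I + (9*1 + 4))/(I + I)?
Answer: -1140/203 ≈ -5.6158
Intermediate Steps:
u(l) = -6 + l
O(T, f) = 7/2 - f*T²/2 (O(T, f) = -((T*f)*T + (-6 - 1))/2 = -(f*T² - 7)/2 = -(-7 + f*T²)/2 = 7/2 - f*T²/2)
p = 190 (p = -10*(7/2 - ½*5*(-3)²) = -10*(7/2 - ½*5*9) = -10*(7/2 - 45/2) = -10*(-19) = 190)
q(I) = -(13 + I)/(6*I) (q(I) = -(I + (9*1 + 4))/(3*(I + I)) = -(I + (9 + 4))/(3*(2*I)) = -(I + 13)*1/(2*I)/3 = -(13 + I)*1/(2*I)/3 = -(13 + I)/(6*I))
1/q(p) = 1/((⅙)*(-13 - 1*190)/190) = 1/((⅙)*(1/190)*(-13 - 190)) = 1/((⅙)*(1/190)*(-203)) = 1/(-203/1140) = -1140/203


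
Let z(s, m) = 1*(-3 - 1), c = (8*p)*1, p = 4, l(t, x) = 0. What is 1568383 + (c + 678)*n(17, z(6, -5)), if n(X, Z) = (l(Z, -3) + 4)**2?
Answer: 1579743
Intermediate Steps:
c = 32 (c = (8*4)*1 = 32*1 = 32)
z(s, m) = -4 (z(s, m) = 1*(-4) = -4)
n(X, Z) = 16 (n(X, Z) = (0 + 4)**2 = 4**2 = 16)
1568383 + (c + 678)*n(17, z(6, -5)) = 1568383 + (32 + 678)*16 = 1568383 + 710*16 = 1568383 + 11360 = 1579743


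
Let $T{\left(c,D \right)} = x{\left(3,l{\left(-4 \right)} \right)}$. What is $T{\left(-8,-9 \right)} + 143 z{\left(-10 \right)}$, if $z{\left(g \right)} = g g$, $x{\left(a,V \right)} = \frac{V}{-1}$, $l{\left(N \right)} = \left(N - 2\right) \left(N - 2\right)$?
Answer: $14264$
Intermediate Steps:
$l{\left(N \right)} = \left(-2 + N\right)^{2}$ ($l{\left(N \right)} = \left(-2 + N\right) \left(-2 + N\right) = \left(-2 + N\right)^{2}$)
$x{\left(a,V \right)} = - V$ ($x{\left(a,V \right)} = V \left(-1\right) = - V$)
$z{\left(g \right)} = g^{2}$
$T{\left(c,D \right)} = -36$ ($T{\left(c,D \right)} = - \left(-2 - 4\right)^{2} = - \left(-6\right)^{2} = \left(-1\right) 36 = -36$)
$T{\left(-8,-9 \right)} + 143 z{\left(-10 \right)} = -36 + 143 \left(-10\right)^{2} = -36 + 143 \cdot 100 = -36 + 14300 = 14264$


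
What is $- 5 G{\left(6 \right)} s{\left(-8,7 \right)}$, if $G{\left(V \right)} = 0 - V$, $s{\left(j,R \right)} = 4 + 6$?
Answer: $300$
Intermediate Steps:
$s{\left(j,R \right)} = 10$
$G{\left(V \right)} = - V$
$- 5 G{\left(6 \right)} s{\left(-8,7 \right)} = - 5 \left(\left(-1\right) 6\right) 10 = \left(-5\right) \left(-6\right) 10 = 30 \cdot 10 = 300$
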